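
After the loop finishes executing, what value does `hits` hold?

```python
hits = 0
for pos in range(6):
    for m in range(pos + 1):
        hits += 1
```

Let's trace through this code step by step.

Initialize: hits = 0
Entering loop: for pos in range(6):
After iteration 1: pos = 0, hits = 1, m = 0
After iteration 2: pos = 1, hits = 3, m = 1
After iteration 3: pos = 2, hits = 6, m = 2
After iteration 4: pos = 3, hits = 10, m = 3
After iteration 5: pos = 4, hits = 15, m = 4
After iteration 6: pos = 5, hits = 21, m = 5
Loop ends.

Final answer: 21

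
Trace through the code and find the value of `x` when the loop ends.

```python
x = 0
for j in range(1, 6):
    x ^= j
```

Let's trace through this code step by step.

Initialize: x = 0
Entering loop: for j in range(1, 6):
After iteration 1: j = 1, x = 1
After iteration 2: j = 2, x = 3
After iteration 3: j = 3, x = 0
After iteration 4: j = 4, x = 4
After iteration 5: j = 5, x = 1
Loop ends.

Final answer: 1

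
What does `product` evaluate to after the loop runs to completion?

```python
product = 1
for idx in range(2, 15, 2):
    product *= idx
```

Let's trace through this code step by step.

Initialize: product = 1
Entering loop: for idx in range(2, 15, 2):
After iteration 1: idx = 2, product = 2
After iteration 2: idx = 4, product = 8
After iteration 3: idx = 6, product = 48
After iteration 4: idx = 8, product = 384
After iteration 5: idx = 10, product = 3840
After iteration 6: idx = 12, product = 46080
After iteration 7: idx = 14, product = 645120
Loop ends.

Final answer: 645120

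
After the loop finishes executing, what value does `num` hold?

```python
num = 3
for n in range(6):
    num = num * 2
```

Let's trace through this code step by step.

Initialize: num = 3
Entering loop: for n in range(6):
After iteration 1: n = 0, num = 6
After iteration 2: n = 1, num = 12
After iteration 3: n = 2, num = 24
After iteration 4: n = 3, num = 48
After iteration 5: n = 4, num = 96
After iteration 6: n = 5, num = 192
Loop ends.

Final answer: 192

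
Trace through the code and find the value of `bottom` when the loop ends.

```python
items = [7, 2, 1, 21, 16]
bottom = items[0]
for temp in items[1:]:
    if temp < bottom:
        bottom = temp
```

Let's trace through this code step by step.

Initialize: items = [7, 2, 1, 21, 16]
Initialize: bottom = 7
Entering loop: for temp in items[1:]:
After iteration 1: temp = 2, bottom = 2
After iteration 2: temp = 1, bottom = 1
After iteration 3: temp = 21, bottom = 1
After iteration 4: temp = 16, bottom = 1
Loop ends.

Final answer: 1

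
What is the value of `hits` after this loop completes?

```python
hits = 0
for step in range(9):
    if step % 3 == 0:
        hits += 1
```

Let's trace through this code step by step.

Initialize: hits = 0
Entering loop: for step in range(9):
After iteration 1: step = 0, hits = 1
After iteration 2: step = 1, hits = 1
After iteration 3: step = 2, hits = 1
After iteration 4: step = 3, hits = 2
After iteration 5: step = 4, hits = 2
After iteration 6: step = 5, hits = 2
After iteration 7: step = 6, hits = 3
After iteration 8: step = 7, hits = 3
After iteration 9: step = 8, hits = 3
Loop ends.

Final answer: 3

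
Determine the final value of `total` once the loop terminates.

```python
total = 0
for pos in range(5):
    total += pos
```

Let's trace through this code step by step.

Initialize: total = 0
Entering loop: for pos in range(5):
After iteration 1: pos = 0, total = 0
After iteration 2: pos = 1, total = 1
After iteration 3: pos = 2, total = 3
After iteration 4: pos = 3, total = 6
After iteration 5: pos = 4, total = 10
Loop ends.

Final answer: 10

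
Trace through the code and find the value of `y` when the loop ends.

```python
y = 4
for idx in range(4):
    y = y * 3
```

Let's trace through this code step by step.

Initialize: y = 4
Entering loop: for idx in range(4):
After iteration 1: idx = 0, y = 12
After iteration 2: idx = 1, y = 36
After iteration 3: idx = 2, y = 108
After iteration 4: idx = 3, y = 324
Loop ends.

Final answer: 324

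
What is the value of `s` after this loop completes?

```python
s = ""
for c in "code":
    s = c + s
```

Let's trace through this code step by step.

Initialize: s = ''
Entering loop: for c in "code":
After iteration 1: c = 'c', s = 'c'
After iteration 2: c = 'o', s = 'oc'
After iteration 3: c = 'd', s = 'doc'
After iteration 4: c = 'e', s = 'edoc'
Loop ends.

Final answer: 'edoc'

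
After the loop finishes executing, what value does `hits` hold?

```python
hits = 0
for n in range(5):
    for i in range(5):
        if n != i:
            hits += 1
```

Let's trace through this code step by step.

Initialize: hits = 0
Entering loop: for n in range(5):
After iteration 1: n = 0, hits = 4
After iteration 2: n = 1, hits = 8
After iteration 3: n = 2, hits = 12
After iteration 4: n = 3, hits = 16
After iteration 5: n = 4, hits = 20
Loop ends.

Final answer: 20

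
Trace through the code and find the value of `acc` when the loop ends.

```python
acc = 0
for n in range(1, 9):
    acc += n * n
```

Let's trace through this code step by step.

Initialize: acc = 0
Entering loop: for n in range(1, 9):
After iteration 1: n = 1, acc = 1
After iteration 2: n = 2, acc = 5
After iteration 3: n = 3, acc = 14
After iteration 4: n = 4, acc = 30
After iteration 5: n = 5, acc = 55
After iteration 6: n = 6, acc = 91
After iteration 7: n = 7, acc = 140
After iteration 8: n = 8, acc = 204
Loop ends.

Final answer: 204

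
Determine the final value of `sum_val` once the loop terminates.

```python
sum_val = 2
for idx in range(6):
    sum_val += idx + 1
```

Let's trace through this code step by step.

Initialize: sum_val = 2
Entering loop: for idx in range(6):
After iteration 1: idx = 0, sum_val = 3
After iteration 2: idx = 1, sum_val = 5
After iteration 3: idx = 2, sum_val = 8
After iteration 4: idx = 3, sum_val = 12
After iteration 5: idx = 4, sum_val = 17
After iteration 6: idx = 5, sum_val = 23
Loop ends.

Final answer: 23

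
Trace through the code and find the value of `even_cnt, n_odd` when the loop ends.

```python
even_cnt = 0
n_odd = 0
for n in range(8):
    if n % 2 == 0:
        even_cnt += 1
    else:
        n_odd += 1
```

Let's trace through this code step by step.

Initialize: even_cnt = 0
Initialize: n_odd = 0
Entering loop: for n in range(8):
After iteration 1: n = 0, even_cnt = 1, n_odd = 0
After iteration 2: n = 1, even_cnt = 1, n_odd = 1
After iteration 3: n = 2, even_cnt = 2, n_odd = 1
After iteration 4: n = 3, even_cnt = 2, n_odd = 2
After iteration 5: n = 4, even_cnt = 3, n_odd = 2
After iteration 6: n = 5, even_cnt = 3, n_odd = 3
After iteration 7: n = 6, even_cnt = 4, n_odd = 3
After iteration 8: n = 7, even_cnt = 4, n_odd = 4
Loop ends.

Final answer: 4, 4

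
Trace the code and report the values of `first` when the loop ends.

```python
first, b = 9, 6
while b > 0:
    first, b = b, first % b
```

Let's trace through this code step by step.

Initialize: first = 9
Initialize: b = 6
Entering loop: while b > 0:
After iteration 1: first = 6, b = 3
After iteration 2: first = 3, b = 0
Loop ends.

Final answer: 3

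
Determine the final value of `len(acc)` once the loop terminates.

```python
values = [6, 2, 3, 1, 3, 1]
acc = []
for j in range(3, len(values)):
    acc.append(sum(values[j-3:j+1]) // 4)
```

Let's trace through this code step by step.

Initialize: values = [6, 2, 3, 1, 3, 1]
Initialize: acc = []
Entering loop: for j in range(3, len(values)):
After iteration 1: j = 3, acc = [3]
After iteration 2: j = 4, acc = [3, 2]
After iteration 3: j = 5, acc = [3, 2, 2]
Loop ends.
len(acc) = 3

Final answer: 3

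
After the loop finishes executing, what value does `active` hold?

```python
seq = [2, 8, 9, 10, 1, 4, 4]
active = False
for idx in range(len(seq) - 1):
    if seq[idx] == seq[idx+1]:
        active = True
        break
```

Let's trace through this code step by step.

Initialize: seq = [2, 8, 9, 10, 1, 4, 4]
Initialize: active = False
Entering loop: for idx in range(len(seq) - 1):
After iteration 1: idx = 0, active = False
After iteration 2: idx = 1, active = False
After iteration 3: idx = 2, active = False
After iteration 4: idx = 3, active = False
After iteration 5: idx = 4, active = False
After iteration 6: idx = 5, active = True
Loop ends.

Final answer: True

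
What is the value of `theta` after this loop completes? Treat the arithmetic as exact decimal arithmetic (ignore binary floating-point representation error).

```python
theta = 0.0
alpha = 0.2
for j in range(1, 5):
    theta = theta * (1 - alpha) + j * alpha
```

Let's trace through this code step by step.

Initialize: theta = 0.0
Initialize: alpha = 0.2
Entering loop: for j in range(1, 5):
After iteration 1: j = 1, theta = 0.2
After iteration 2: j = 2, theta = 0.56
After iteration 3: j = 3, theta = 1.048
After iteration 4: j = 4, theta = 1.6384
Loop ends.

Final answer: 1.6384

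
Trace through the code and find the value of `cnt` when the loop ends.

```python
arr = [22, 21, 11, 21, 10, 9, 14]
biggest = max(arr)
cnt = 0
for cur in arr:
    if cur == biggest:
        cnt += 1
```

Let's trace through this code step by step.

Initialize: arr = [22, 21, 11, 21, 10, 9, 14]
Initialize: biggest = 22
Initialize: cnt = 0
Entering loop: for cur in arr:
After iteration 1: cur = 22, cnt = 1
After iteration 2: cur = 21, cnt = 1
After iteration 3: cur = 11, cnt = 1
After iteration 4: cur = 21, cnt = 1
After iteration 5: cur = 10, cnt = 1
After iteration 6: cur = 9, cnt = 1
After iteration 7: cur = 14, cnt = 1
Loop ends.

Final answer: 1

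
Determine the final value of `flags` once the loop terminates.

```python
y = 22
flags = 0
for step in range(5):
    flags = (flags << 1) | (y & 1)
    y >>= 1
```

Let's trace through this code step by step.

Initialize: y = 22
Initialize: flags = 0
Entering loop: for step in range(5):
After iteration 1: step = 0, y = 11, flags = 0
After iteration 2: step = 1, y = 5, flags = 1
After iteration 3: step = 2, y = 2, flags = 3
After iteration 4: step = 3, y = 1, flags = 6
After iteration 5: step = 4, y = 0, flags = 13
Loop ends.

Final answer: 13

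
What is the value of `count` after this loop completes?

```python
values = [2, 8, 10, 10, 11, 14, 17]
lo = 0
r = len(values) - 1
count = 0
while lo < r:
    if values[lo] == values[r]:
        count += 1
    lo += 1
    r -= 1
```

Let's trace through this code step by step.

Initialize: values = [2, 8, 10, 10, 11, 14, 17]
Initialize: lo = 0
Initialize: r = 6
Initialize: count = 0
Entering loop: while lo < r:
After iteration 1: lo = 1, r = 5, count = 0
After iteration 2: lo = 2, r = 4, count = 0
After iteration 3: lo = 3, r = 3, count = 0
Loop ends.

Final answer: 0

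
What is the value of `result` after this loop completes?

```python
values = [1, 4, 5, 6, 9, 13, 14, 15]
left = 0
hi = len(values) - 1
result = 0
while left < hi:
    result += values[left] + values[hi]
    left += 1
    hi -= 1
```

Let's trace through this code step by step.

Initialize: values = [1, 4, 5, 6, 9, 13, 14, 15]
Initialize: left = 0
Initialize: hi = 7
Initialize: result = 0
Entering loop: while left < hi:
After iteration 1: left = 1, hi = 6, result = 16
After iteration 2: left = 2, hi = 5, result = 34
After iteration 3: left = 3, hi = 4, result = 52
After iteration 4: left = 4, hi = 3, result = 67
Loop ends.

Final answer: 67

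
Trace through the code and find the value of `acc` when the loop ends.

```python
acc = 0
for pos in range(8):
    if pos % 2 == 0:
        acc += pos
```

Let's trace through this code step by step.

Initialize: acc = 0
Entering loop: for pos in range(8):
After iteration 1: pos = 0, acc = 0
After iteration 2: pos = 1, acc = 0
After iteration 3: pos = 2, acc = 2
After iteration 4: pos = 3, acc = 2
After iteration 5: pos = 4, acc = 6
After iteration 6: pos = 5, acc = 6
After iteration 7: pos = 6, acc = 12
After iteration 8: pos = 7, acc = 12
Loop ends.

Final answer: 12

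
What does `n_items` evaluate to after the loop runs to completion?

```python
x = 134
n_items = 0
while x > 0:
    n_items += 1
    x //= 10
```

Let's trace through this code step by step.

Initialize: x = 134
Initialize: n_items = 0
Entering loop: while x > 0:
After iteration 1: x = 13, n_items = 1
After iteration 2: x = 1, n_items = 2
After iteration 3: x = 0, n_items = 3
Loop ends.

Final answer: 3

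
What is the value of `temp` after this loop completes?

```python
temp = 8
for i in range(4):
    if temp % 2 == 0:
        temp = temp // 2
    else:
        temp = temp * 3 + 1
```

Let's trace through this code step by step.

Initialize: temp = 8
Entering loop: for i in range(4):
After iteration 1: i = 0, temp = 4
After iteration 2: i = 1, temp = 2
After iteration 3: i = 2, temp = 1
After iteration 4: i = 3, temp = 4
Loop ends.

Final answer: 4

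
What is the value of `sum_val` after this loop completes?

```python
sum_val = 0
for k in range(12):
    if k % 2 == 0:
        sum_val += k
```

Let's trace through this code step by step.

Initialize: sum_val = 0
Entering loop: for k in range(12):
After iteration 1: k = 0, sum_val = 0
After iteration 2: k = 1, sum_val = 0
After iteration 3: k = 2, sum_val = 2
After iteration 4: k = 3, sum_val = 2
After iteration 5: k = 4, sum_val = 6
After iteration 6: k = 5, sum_val = 6
After iteration 7: k = 6, sum_val = 12
After iteration 8: k = 7, sum_val = 12
After iteration 9: k = 8, sum_val = 20
After iteration 10: k = 9, sum_val = 20
After iteration 11: k = 10, sum_val = 30
After iteration 12: k = 11, sum_val = 30
Loop ends.

Final answer: 30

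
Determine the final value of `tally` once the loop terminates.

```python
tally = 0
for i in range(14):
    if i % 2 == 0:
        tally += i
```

Let's trace through this code step by step.

Initialize: tally = 0
Entering loop: for i in range(14):
After iteration 1: i = 0, tally = 0
After iteration 2: i = 1, tally = 0
After iteration 3: i = 2, tally = 2
After iteration 4: i = 3, tally = 2
After iteration 5: i = 4, tally = 6
After iteration 6: i = 5, tally = 6
After iteration 7: i = 6, tally = 12
After iteration 8: i = 7, tally = 12
After iteration 9: i = 8, tally = 20
After iteration 10: i = 9, tally = 20
After iteration 11: i = 10, tally = 30
After iteration 12: i = 11, tally = 30
After iteration 13: i = 12, tally = 42
After iteration 14: i = 13, tally = 42
Loop ends.

Final answer: 42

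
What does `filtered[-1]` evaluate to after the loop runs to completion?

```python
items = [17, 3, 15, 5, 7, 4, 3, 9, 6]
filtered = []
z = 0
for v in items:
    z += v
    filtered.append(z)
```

Let's trace through this code step by step.

Initialize: items = [17, 3, 15, 5, 7, 4, 3, 9, 6]
Initialize: filtered = []
Initialize: z = 0
Entering loop: for v in items:
After iteration 1: v = 17, filtered = [17], z = 17
After iteration 2: v = 3, filtered = [17, 20], z = 20
After iteration 3: v = 15, filtered = [17, 20, 35], z = 35
After iteration 4: v = 5, filtered = [17, 20, 35, 40], z = 40
After iteration 5: v = 7, filtered = [17, 20, 35, 40, 47], z = 47
After iteration 6: v = 4, filtered = [17, 20, 35, 40, 47, 51], z = 51
After iteration 7: v = 3, filtered = [17, 20, 35, 40, 47, 51, 54], z = 54
After iteration 8: v = 9, filtered = [17, 20, 35, 40, 47, 51, 54, 63], z = 63
After iteration 9: v = 6, filtered = [17, 20, 35, 40, 47, 51, 54, 63, 69], z = 69
Loop ends.
filtered[-1] = 69

Final answer: 69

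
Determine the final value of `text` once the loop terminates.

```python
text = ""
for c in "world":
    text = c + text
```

Let's trace through this code step by step.

Initialize: text = ''
Entering loop: for c in "world":
After iteration 1: c = 'w', text = 'w'
After iteration 2: c = 'o', text = 'ow'
After iteration 3: c = 'r', text = 'row'
After iteration 4: c = 'l', text = 'lrow'
After iteration 5: c = 'd', text = 'dlrow'
Loop ends.

Final answer: 'dlrow'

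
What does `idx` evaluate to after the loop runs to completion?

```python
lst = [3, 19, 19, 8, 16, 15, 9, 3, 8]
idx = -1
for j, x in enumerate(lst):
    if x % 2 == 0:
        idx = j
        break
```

Let's trace through this code step by step.

Initialize: lst = [3, 19, 19, 8, 16, 15, 9, 3, 8]
Initialize: idx = -1
Entering loop: for j, x in enumerate(lst):
After iteration 1: j = 0, x = 3, idx = -1
After iteration 2: j = 1, x = 19, idx = -1
After iteration 3: j = 2, x = 19, idx = -1
After iteration 4: j = 3, x = 8, idx = 3
Loop ends.

Final answer: 3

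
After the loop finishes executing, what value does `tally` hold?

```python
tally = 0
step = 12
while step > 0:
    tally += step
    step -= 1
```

Let's trace through this code step by step.

Initialize: tally = 0
Initialize: step = 12
Entering loop: while step > 0:
After iteration 1: tally = 12, step = 11
After iteration 2: tally = 23, step = 10
After iteration 3: tally = 33, step = 9
After iteration 4: tally = 42, step = 8
After iteration 5: tally = 50, step = 7
After iteration 6: tally = 57, step = 6
After iteration 7: tally = 63, step = 5
After iteration 8: tally = 68, step = 4
After iteration 9: tally = 72, step = 3
After iteration 10: tally = 75, step = 2
After iteration 11: tally = 77, step = 1
After iteration 12: tally = 78, step = 0
Loop ends.

Final answer: 78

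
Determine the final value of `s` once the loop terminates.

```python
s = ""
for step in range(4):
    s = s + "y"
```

Let's trace through this code step by step.

Initialize: s = ''
Entering loop: for step in range(4):
After iteration 1: step = 0, s = 'y'
After iteration 2: step = 1, s = 'yy'
After iteration 3: step = 2, s = 'yyy'
After iteration 4: step = 3, s = 'yyyy'
Loop ends.

Final answer: 'yyyy'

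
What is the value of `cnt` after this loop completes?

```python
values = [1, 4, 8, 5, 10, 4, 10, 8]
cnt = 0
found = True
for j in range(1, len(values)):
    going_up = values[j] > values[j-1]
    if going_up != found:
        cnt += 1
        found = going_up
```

Let's trace through this code step by step.

Initialize: values = [1, 4, 8, 5, 10, 4, 10, 8]
Initialize: cnt = 0
Initialize: found = True
Entering loop: for j in range(1, len(values)):
After iteration 1: j = 1, cnt = 0, found = True, going_up = True
After iteration 2: j = 2, cnt = 0, found = True, going_up = True
After iteration 3: j = 3, cnt = 1, found = False, going_up = False
After iteration 4: j = 4, cnt = 2, found = True, going_up = True
After iteration 5: j = 5, cnt = 3, found = False, going_up = False
After iteration 6: j = 6, cnt = 4, found = True, going_up = True
After iteration 7: j = 7, cnt = 5, found = False, going_up = False
Loop ends.

Final answer: 5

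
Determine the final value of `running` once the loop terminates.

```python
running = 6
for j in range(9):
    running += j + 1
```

Let's trace through this code step by step.

Initialize: running = 6
Entering loop: for j in range(9):
After iteration 1: j = 0, running = 7
After iteration 2: j = 1, running = 9
After iteration 3: j = 2, running = 12
After iteration 4: j = 3, running = 16
After iteration 5: j = 4, running = 21
After iteration 6: j = 5, running = 27
After iteration 7: j = 6, running = 34
After iteration 8: j = 7, running = 42
After iteration 9: j = 8, running = 51
Loop ends.

Final answer: 51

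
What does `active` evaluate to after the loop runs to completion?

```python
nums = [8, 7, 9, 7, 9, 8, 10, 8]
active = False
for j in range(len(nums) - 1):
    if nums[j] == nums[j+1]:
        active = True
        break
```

Let's trace through this code step by step.

Initialize: nums = [8, 7, 9, 7, 9, 8, 10, 8]
Initialize: active = False
Entering loop: for j in range(len(nums) - 1):
After iteration 1: j = 0, active = False
After iteration 2: j = 1, active = False
After iteration 3: j = 2, active = False
After iteration 4: j = 3, active = False
After iteration 5: j = 4, active = False
After iteration 6: j = 5, active = False
After iteration 7: j = 6, active = False
Loop ends.

Final answer: False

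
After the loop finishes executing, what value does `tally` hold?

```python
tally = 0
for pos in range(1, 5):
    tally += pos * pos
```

Let's trace through this code step by step.

Initialize: tally = 0
Entering loop: for pos in range(1, 5):
After iteration 1: pos = 1, tally = 1
After iteration 2: pos = 2, tally = 5
After iteration 3: pos = 3, tally = 14
After iteration 4: pos = 4, tally = 30
Loop ends.

Final answer: 30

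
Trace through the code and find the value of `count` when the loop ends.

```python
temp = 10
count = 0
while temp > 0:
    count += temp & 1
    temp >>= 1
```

Let's trace through this code step by step.

Initialize: temp = 10
Initialize: count = 0
Entering loop: while temp > 0:
After iteration 1: temp = 5, count = 0
After iteration 2: temp = 2, count = 1
After iteration 3: temp = 1, count = 1
After iteration 4: temp = 0, count = 2
Loop ends.

Final answer: 2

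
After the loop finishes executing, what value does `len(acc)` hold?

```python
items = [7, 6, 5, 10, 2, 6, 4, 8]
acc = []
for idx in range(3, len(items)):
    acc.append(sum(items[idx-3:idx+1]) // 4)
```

Let's trace through this code step by step.

Initialize: items = [7, 6, 5, 10, 2, 6, 4, 8]
Initialize: acc = []
Entering loop: for idx in range(3, len(items)):
After iteration 1: idx = 3, acc = [7]
After iteration 2: idx = 4, acc = [7, 5]
After iteration 3: idx = 5, acc = [7, 5, 5]
After iteration 4: idx = 6, acc = [7, 5, 5, 5]
After iteration 5: idx = 7, acc = [7, 5, 5, 5, 5]
Loop ends.
len(acc) = 5

Final answer: 5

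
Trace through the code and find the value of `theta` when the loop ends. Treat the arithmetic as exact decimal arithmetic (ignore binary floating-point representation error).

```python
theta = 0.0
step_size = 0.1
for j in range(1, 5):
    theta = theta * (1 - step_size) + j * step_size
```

Let's trace through this code step by step.

Initialize: theta = 0.0
Initialize: step_size = 0.1
Entering loop: for j in range(1, 5):
After iteration 1: j = 1, theta = 0.1
After iteration 2: j = 2, theta = 0.29
After iteration 3: j = 3, theta = 0.561
After iteration 4: j = 4, theta = 0.9049
Loop ends.

Final answer: 0.9049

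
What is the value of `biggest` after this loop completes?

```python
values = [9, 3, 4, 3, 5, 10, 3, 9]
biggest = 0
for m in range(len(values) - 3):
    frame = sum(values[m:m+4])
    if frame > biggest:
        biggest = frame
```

Let's trace through this code step by step.

Initialize: values = [9, 3, 4, 3, 5, 10, 3, 9]
Initialize: biggest = 0
Entering loop: for m in range(len(values) - 3):
After iteration 1: m = 0, biggest = 19, frame = 19
After iteration 2: m = 1, biggest = 19, frame = 15
After iteration 3: m = 2, biggest = 22, frame = 22
After iteration 4: m = 3, biggest = 22, frame = 21
After iteration 5: m = 4, biggest = 27, frame = 27
Loop ends.

Final answer: 27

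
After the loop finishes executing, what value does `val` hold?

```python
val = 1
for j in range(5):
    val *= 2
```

Let's trace through this code step by step.

Initialize: val = 1
Entering loop: for j in range(5):
After iteration 1: j = 0, val = 2
After iteration 2: j = 1, val = 4
After iteration 3: j = 2, val = 8
After iteration 4: j = 3, val = 16
After iteration 5: j = 4, val = 32
Loop ends.

Final answer: 32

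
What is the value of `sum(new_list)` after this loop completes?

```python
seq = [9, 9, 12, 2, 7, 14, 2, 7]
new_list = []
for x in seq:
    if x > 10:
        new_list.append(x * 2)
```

Let's trace through this code step by step.

Initialize: seq = [9, 9, 12, 2, 7, 14, 2, 7]
Initialize: new_list = []
Entering loop: for x in seq:
After iteration 1: x = 9, new_list = []
After iteration 2: x = 9, new_list = []
After iteration 3: x = 12, new_list = [24]
After iteration 4: x = 2, new_list = [24]
After iteration 5: x = 7, new_list = [24]
After iteration 6: x = 14, new_list = [24, 28]
After iteration 7: x = 2, new_list = [24, 28]
After iteration 8: x = 7, new_list = [24, 28]
Loop ends.
sum(new_list) = 52

Final answer: 52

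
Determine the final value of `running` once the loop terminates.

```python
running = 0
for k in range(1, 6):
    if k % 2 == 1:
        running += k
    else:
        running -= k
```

Let's trace through this code step by step.

Initialize: running = 0
Entering loop: for k in range(1, 6):
After iteration 1: k = 1, running = 1
After iteration 2: k = 2, running = -1
After iteration 3: k = 3, running = 2
After iteration 4: k = 4, running = -2
After iteration 5: k = 5, running = 3
Loop ends.

Final answer: 3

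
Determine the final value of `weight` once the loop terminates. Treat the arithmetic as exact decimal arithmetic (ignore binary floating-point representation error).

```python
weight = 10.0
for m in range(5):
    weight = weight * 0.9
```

Let's trace through this code step by step.

Initialize: weight = 10.0
Entering loop: for m in range(5):
After iteration 1: m = 0, weight = 9.0
After iteration 2: m = 1, weight = 8.1
After iteration 3: m = 2, weight = 7.29
After iteration 4: m = 3, weight = 6.561
After iteration 5: m = 4, weight = 5.9049
Loop ends.

Final answer: 5.9049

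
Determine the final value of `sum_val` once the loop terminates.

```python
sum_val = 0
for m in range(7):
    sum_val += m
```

Let's trace through this code step by step.

Initialize: sum_val = 0
Entering loop: for m in range(7):
After iteration 1: m = 0, sum_val = 0
After iteration 2: m = 1, sum_val = 1
After iteration 3: m = 2, sum_val = 3
After iteration 4: m = 3, sum_val = 6
After iteration 5: m = 4, sum_val = 10
After iteration 6: m = 5, sum_val = 15
After iteration 7: m = 6, sum_val = 21
Loop ends.

Final answer: 21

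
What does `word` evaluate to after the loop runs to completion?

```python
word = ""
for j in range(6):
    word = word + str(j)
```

Let's trace through this code step by step.

Initialize: word = ''
Entering loop: for j in range(6):
After iteration 1: j = 0, word = '0'
After iteration 2: j = 1, word = '01'
After iteration 3: j = 2, word = '012'
After iteration 4: j = 3, word = '0123'
After iteration 5: j = 4, word = '01234'
After iteration 6: j = 5, word = '012345'
Loop ends.

Final answer: '012345'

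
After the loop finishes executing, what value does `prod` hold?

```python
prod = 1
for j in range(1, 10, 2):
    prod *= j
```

Let's trace through this code step by step.

Initialize: prod = 1
Entering loop: for j in range(1, 10, 2):
After iteration 1: j = 1, prod = 1
After iteration 2: j = 3, prod = 3
After iteration 3: j = 5, prod = 15
After iteration 4: j = 7, prod = 105
After iteration 5: j = 9, prod = 945
Loop ends.

Final answer: 945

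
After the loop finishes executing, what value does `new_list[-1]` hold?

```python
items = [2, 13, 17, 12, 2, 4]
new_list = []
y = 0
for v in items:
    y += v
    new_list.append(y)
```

Let's trace through this code step by step.

Initialize: items = [2, 13, 17, 12, 2, 4]
Initialize: new_list = []
Initialize: y = 0
Entering loop: for v in items:
After iteration 1: v = 2, new_list = [2], y = 2
After iteration 2: v = 13, new_list = [2, 15], y = 15
After iteration 3: v = 17, new_list = [2, 15, 32], y = 32
After iteration 4: v = 12, new_list = [2, 15, 32, 44], y = 44
After iteration 5: v = 2, new_list = [2, 15, 32, 44, 46], y = 46
After iteration 6: v = 4, new_list = [2, 15, 32, 44, 46, 50], y = 50
Loop ends.
new_list[-1] = 50

Final answer: 50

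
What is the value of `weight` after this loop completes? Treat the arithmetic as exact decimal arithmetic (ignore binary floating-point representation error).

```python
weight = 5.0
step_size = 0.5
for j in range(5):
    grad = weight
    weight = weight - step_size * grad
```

Let's trace through this code step by step.

Initialize: weight = 5.0
Initialize: step_size = 0.5
Entering loop: for j in range(5):
After iteration 1: j = 0, weight = 2.5, grad = 5.0
After iteration 2: j = 1, weight = 1.25, grad = 2.5
After iteration 3: j = 2, weight = 0.625, grad = 1.25
After iteration 4: j = 3, weight = 0.3125, grad = 0.625
After iteration 5: j = 4, weight = 0.15625, grad = 0.3125
Loop ends.

Final answer: 0.15625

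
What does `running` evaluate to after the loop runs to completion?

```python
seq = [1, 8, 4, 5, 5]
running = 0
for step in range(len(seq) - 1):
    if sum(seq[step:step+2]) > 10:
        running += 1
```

Let's trace through this code step by step.

Initialize: seq = [1, 8, 4, 5, 5]
Initialize: running = 0
Entering loop: for step in range(len(seq) - 1):
After iteration 1: step = 0, running = 0
After iteration 2: step = 1, running = 1
After iteration 3: step = 2, running = 1
After iteration 4: step = 3, running = 1
Loop ends.

Final answer: 1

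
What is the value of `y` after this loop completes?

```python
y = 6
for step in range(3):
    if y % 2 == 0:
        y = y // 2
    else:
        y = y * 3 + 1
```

Let's trace through this code step by step.

Initialize: y = 6
Entering loop: for step in range(3):
After iteration 1: step = 0, y = 3
After iteration 2: step = 1, y = 10
After iteration 3: step = 2, y = 5
Loop ends.

Final answer: 5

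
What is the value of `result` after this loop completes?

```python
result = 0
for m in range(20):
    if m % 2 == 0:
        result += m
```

Let's trace through this code step by step.

Initialize: result = 0
Entering loop: for m in range(20):
After iteration 1: m = 0, result = 0
After iteration 2: m = 1, result = 0
After iteration 3: m = 2, result = 2
After iteration 4: m = 3, result = 2
After iteration 5: m = 4, result = 6
After iteration 6: m = 5, result = 6
After iteration 7: m = 6, result = 12
After iteration 8: m = 7, result = 12
After iteration 9: m = 8, result = 20
After iteration 10: m = 9, result = 20
After iteration 11: m = 10, result = 30
After iteration 12: m = 11, result = 30
After iteration 13: m = 12, result = 42
After iteration 14: m = 13, result = 42
After iteration 15: m = 14, result = 56
After iteration 16: m = 15, result = 56
After iteration 17: m = 16, result = 72
After iteration 18: m = 17, result = 72
After iteration 19: m = 18, result = 90
After iteration 20: m = 19, result = 90
Loop ends.

Final answer: 90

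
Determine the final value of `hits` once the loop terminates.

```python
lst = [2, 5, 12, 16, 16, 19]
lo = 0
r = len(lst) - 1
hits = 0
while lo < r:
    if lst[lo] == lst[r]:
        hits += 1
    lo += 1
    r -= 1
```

Let's trace through this code step by step.

Initialize: lst = [2, 5, 12, 16, 16, 19]
Initialize: lo = 0
Initialize: r = 5
Initialize: hits = 0
Entering loop: while lo < r:
After iteration 1: lo = 1, r = 4, hits = 0
After iteration 2: lo = 2, r = 3, hits = 0
After iteration 3: lo = 3, r = 2, hits = 0
Loop ends.

Final answer: 0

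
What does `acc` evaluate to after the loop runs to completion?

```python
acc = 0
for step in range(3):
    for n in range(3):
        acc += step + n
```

Let's trace through this code step by step.

Initialize: acc = 0
Entering loop: for step in range(3):
After iteration 1: step = 0, acc = 3
After iteration 2: step = 1, acc = 9
After iteration 3: step = 2, acc = 18
Loop ends.

Final answer: 18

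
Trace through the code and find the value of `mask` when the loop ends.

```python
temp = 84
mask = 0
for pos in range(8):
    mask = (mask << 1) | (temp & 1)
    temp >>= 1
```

Let's trace through this code step by step.

Initialize: temp = 84
Initialize: mask = 0
Entering loop: for pos in range(8):
After iteration 1: pos = 0, temp = 42, mask = 0
After iteration 2: pos = 1, temp = 21, mask = 0
After iteration 3: pos = 2, temp = 10, mask = 1
After iteration 4: pos = 3, temp = 5, mask = 2
After iteration 5: pos = 4, temp = 2, mask = 5
After iteration 6: pos = 5, temp = 1, mask = 10
After iteration 7: pos = 6, temp = 0, mask = 21
After iteration 8: pos = 7, temp = 0, mask = 42
Loop ends.

Final answer: 42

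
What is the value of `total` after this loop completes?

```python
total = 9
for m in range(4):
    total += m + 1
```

Let's trace through this code step by step.

Initialize: total = 9
Entering loop: for m in range(4):
After iteration 1: m = 0, total = 10
After iteration 2: m = 1, total = 12
After iteration 3: m = 2, total = 15
After iteration 4: m = 3, total = 19
Loop ends.

Final answer: 19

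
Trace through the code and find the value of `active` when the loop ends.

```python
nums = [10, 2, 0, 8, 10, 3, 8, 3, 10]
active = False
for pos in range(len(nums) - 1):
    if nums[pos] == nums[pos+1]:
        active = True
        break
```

Let's trace through this code step by step.

Initialize: nums = [10, 2, 0, 8, 10, 3, 8, 3, 10]
Initialize: active = False
Entering loop: for pos in range(len(nums) - 1):
After iteration 1: pos = 0, active = False
After iteration 2: pos = 1, active = False
After iteration 3: pos = 2, active = False
After iteration 4: pos = 3, active = False
After iteration 5: pos = 4, active = False
After iteration 6: pos = 5, active = False
After iteration 7: pos = 6, active = False
After iteration 8: pos = 7, active = False
Loop ends.

Final answer: False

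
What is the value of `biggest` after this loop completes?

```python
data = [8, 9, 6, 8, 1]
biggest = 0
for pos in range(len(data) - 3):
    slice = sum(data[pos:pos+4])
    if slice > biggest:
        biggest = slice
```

Let's trace through this code step by step.

Initialize: data = [8, 9, 6, 8, 1]
Initialize: biggest = 0
Entering loop: for pos in range(len(data) - 3):
After iteration 1: pos = 0, biggest = 31, slice = 31
After iteration 2: pos = 1, biggest = 31, slice = 24
Loop ends.

Final answer: 31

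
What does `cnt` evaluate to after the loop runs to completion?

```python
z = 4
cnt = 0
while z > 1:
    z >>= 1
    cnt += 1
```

Let's trace through this code step by step.

Initialize: z = 4
Initialize: cnt = 0
Entering loop: while z > 1:
After iteration 1: z = 2, cnt = 1
After iteration 2: z = 1, cnt = 2
Loop ends.

Final answer: 2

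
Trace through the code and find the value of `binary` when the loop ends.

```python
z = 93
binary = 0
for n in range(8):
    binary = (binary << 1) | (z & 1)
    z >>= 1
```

Let's trace through this code step by step.

Initialize: z = 93
Initialize: binary = 0
Entering loop: for n in range(8):
After iteration 1: n = 0, z = 46, binary = 1
After iteration 2: n = 1, z = 23, binary = 2
After iteration 3: n = 2, z = 11, binary = 5
After iteration 4: n = 3, z = 5, binary = 11
After iteration 5: n = 4, z = 2, binary = 23
After iteration 6: n = 5, z = 1, binary = 46
After iteration 7: n = 6, z = 0, binary = 93
After iteration 8: n = 7, z = 0, binary = 186
Loop ends.

Final answer: 186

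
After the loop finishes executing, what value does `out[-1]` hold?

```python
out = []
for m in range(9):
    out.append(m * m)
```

Let's trace through this code step by step.

Initialize: out = []
Entering loop: for m in range(9):
After iteration 1: m = 0, out = [0]
After iteration 2: m = 1, out = [0, 1]
After iteration 3: m = 2, out = [0, 1, 4]
After iteration 4: m = 3, out = [0, 1, 4, 9]
After iteration 5: m = 4, out = [0, 1, 4, 9, 16]
After iteration 6: m = 5, out = [0, 1, 4, 9, 16, 25]
After iteration 7: m = 6, out = [0, 1, 4, 9, 16, 25, 36]
After iteration 8: m = 7, out = [0, 1, 4, 9, 16, 25, 36, 49]
After iteration 9: m = 8, out = [0, 1, 4, 9, 16, 25, 36, 49, 64]
Loop ends.
out[-1] = 64

Final answer: 64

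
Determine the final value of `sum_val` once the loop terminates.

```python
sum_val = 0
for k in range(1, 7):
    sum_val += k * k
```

Let's trace through this code step by step.

Initialize: sum_val = 0
Entering loop: for k in range(1, 7):
After iteration 1: k = 1, sum_val = 1
After iteration 2: k = 2, sum_val = 5
After iteration 3: k = 3, sum_val = 14
After iteration 4: k = 4, sum_val = 30
After iteration 5: k = 5, sum_val = 55
After iteration 6: k = 6, sum_val = 91
Loop ends.

Final answer: 91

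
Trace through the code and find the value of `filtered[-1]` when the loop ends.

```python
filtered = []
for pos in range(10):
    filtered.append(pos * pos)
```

Let's trace through this code step by step.

Initialize: filtered = []
Entering loop: for pos in range(10):
After iteration 1: pos = 0, filtered = [0]
After iteration 2: pos = 1, filtered = [0, 1]
After iteration 3: pos = 2, filtered = [0, 1, 4]
After iteration 4: pos = 3, filtered = [0, 1, 4, 9]
After iteration 5: pos = 4, filtered = [0, 1, 4, 9, 16]
After iteration 6: pos = 5, filtered = [0, 1, 4, 9, 16, 25]
After iteration 7: pos = 6, filtered = [0, 1, 4, 9, 16, 25, 36]
After iteration 8: pos = 7, filtered = [0, 1, 4, 9, 16, 25, 36, 49]
After iteration 9: pos = 8, filtered = [0, 1, 4, 9, 16, 25, 36, 49, 64]
After iteration 10: pos = 9, filtered = [0, 1, 4, 9, 16, 25, 36, 49, 64, 81]
Loop ends.
filtered[-1] = 81

Final answer: 81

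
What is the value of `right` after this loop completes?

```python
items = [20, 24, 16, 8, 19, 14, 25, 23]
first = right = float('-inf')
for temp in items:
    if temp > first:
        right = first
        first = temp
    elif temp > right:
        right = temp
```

Let's trace through this code step by step.

Initialize: items = [20, 24, 16, 8, 19, 14, 25, 23]
Initialize: first = -inf
Initialize: right = -inf
Entering loop: for temp in items:
After iteration 1: temp = 20, first = 20, right = -inf
After iteration 2: temp = 24, first = 24, right = 20
After iteration 3: temp = 16, first = 24, right = 20
After iteration 4: temp = 8, first = 24, right = 20
After iteration 5: temp = 19, first = 24, right = 20
After iteration 6: temp = 14, first = 24, right = 20
After iteration 7: temp = 25, first = 25, right = 24
After iteration 8: temp = 23, first = 25, right = 24
Loop ends.

Final answer: 24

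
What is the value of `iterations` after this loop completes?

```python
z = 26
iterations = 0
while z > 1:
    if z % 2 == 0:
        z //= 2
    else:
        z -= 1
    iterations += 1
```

Let's trace through this code step by step.

Initialize: z = 26
Initialize: iterations = 0
Entering loop: while z > 1:
After iteration 1: z = 13, iterations = 1
After iteration 2: z = 12, iterations = 2
After iteration 3: z = 6, iterations = 3
After iteration 4: z = 3, iterations = 4
After iteration 5: z = 2, iterations = 5
After iteration 6: z = 1, iterations = 6
Loop ends.

Final answer: 6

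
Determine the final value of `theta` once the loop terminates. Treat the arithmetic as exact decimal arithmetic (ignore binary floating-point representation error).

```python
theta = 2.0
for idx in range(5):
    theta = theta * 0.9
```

Let's trace through this code step by step.

Initialize: theta = 2.0
Entering loop: for idx in range(5):
After iteration 1: idx = 0, theta = 1.8
After iteration 2: idx = 1, theta = 1.62
After iteration 3: idx = 2, theta = 1.458
After iteration 4: idx = 3, theta = 1.3122
After iteration 5: idx = 4, theta = 1.18098
Loop ends.

Final answer: 1.18098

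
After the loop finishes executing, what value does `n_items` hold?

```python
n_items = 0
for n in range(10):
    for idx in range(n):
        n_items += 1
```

Let's trace through this code step by step.

Initialize: n_items = 0
Entering loop: for n in range(10):
After iteration 1: n = 0, n_items = 0
After iteration 2: n = 1, n_items = 1, idx = 0
After iteration 3: n = 2, n_items = 3, idx = 1
After iteration 4: n = 3, n_items = 6, idx = 2
After iteration 5: n = 4, n_items = 10, idx = 3
After iteration 6: n = 5, n_items = 15, idx = 4
After iteration 7: n = 6, n_items = 21, idx = 5
After iteration 8: n = 7, n_items = 28, idx = 6
After iteration 9: n = 8, n_items = 36, idx = 7
After iteration 10: n = 9, n_items = 45, idx = 8
Loop ends.

Final answer: 45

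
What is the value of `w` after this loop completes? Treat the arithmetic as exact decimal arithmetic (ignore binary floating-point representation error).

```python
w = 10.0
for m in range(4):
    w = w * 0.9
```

Let's trace through this code step by step.

Initialize: w = 10.0
Entering loop: for m in range(4):
After iteration 1: m = 0, w = 9.0
After iteration 2: m = 1, w = 8.1
After iteration 3: m = 2, w = 7.29
After iteration 4: m = 3, w = 6.561
Loop ends.

Final answer: 6.561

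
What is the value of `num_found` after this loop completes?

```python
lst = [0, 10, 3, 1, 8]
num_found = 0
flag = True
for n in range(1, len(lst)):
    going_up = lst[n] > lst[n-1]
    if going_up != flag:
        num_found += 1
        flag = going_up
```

Let's trace through this code step by step.

Initialize: lst = [0, 10, 3, 1, 8]
Initialize: num_found = 0
Initialize: flag = True
Entering loop: for n in range(1, len(lst)):
After iteration 1: n = 1, num_found = 0, flag = True, going_up = True
After iteration 2: n = 2, num_found = 1, flag = False, going_up = False
After iteration 3: n = 3, num_found = 1, flag = False, going_up = False
After iteration 4: n = 4, num_found = 2, flag = True, going_up = True
Loop ends.

Final answer: 2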